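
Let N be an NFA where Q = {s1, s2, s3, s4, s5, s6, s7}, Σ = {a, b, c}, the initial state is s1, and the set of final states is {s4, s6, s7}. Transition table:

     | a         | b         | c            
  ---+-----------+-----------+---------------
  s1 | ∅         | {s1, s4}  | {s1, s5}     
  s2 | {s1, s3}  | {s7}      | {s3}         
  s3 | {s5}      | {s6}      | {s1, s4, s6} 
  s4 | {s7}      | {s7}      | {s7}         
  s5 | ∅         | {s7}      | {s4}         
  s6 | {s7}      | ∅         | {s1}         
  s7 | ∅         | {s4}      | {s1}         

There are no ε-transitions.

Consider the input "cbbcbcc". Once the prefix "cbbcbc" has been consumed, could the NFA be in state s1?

Yes

Start in {s1}.
Read 'c': {s1} → {s1, s5}.
Read 'b': {s1, s5} → {s1, s4, s7}.
Read 'b': {s1, s4, s7} → {s1, s4, s7}.
Read 'c': {s1, s4, s7} → {s1, s5, s7}.
Read 'b': {s1, s5, s7} → {s1, s4, s7}.
Read 'c': {s1, s4, s7} → {s1, s5, s7}.
State s1 is in {s1, s5, s7}.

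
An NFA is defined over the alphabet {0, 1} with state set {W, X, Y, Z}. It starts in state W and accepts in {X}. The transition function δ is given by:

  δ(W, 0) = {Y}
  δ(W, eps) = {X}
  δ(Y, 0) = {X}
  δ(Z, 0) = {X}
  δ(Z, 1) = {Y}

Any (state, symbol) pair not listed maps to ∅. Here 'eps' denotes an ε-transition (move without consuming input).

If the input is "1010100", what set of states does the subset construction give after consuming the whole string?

Start: ε-closure({W}) = {W, X}.
Read '1': {W, X} → ∅.
The set is empty and remains empty for the remaining 6 symbols.

∅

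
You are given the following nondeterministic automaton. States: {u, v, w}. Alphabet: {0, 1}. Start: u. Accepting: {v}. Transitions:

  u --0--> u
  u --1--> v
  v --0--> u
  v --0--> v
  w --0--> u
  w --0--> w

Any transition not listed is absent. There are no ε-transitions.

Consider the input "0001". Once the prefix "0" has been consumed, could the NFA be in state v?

No

Start in {u}.
Read '0': {u} → {u}.
State v is not in {u}.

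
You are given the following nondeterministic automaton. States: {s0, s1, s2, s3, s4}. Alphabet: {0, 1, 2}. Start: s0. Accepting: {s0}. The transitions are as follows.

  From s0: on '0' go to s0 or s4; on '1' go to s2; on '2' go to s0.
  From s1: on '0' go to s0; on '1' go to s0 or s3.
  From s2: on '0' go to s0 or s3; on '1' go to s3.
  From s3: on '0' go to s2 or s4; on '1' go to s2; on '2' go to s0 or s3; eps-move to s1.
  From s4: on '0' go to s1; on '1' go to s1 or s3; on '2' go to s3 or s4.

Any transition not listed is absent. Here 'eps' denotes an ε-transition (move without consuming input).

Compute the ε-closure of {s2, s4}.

{s2, s4}

Begin with {s2, s4}.
No ε-moves leave this set, so the closure equals the set itself.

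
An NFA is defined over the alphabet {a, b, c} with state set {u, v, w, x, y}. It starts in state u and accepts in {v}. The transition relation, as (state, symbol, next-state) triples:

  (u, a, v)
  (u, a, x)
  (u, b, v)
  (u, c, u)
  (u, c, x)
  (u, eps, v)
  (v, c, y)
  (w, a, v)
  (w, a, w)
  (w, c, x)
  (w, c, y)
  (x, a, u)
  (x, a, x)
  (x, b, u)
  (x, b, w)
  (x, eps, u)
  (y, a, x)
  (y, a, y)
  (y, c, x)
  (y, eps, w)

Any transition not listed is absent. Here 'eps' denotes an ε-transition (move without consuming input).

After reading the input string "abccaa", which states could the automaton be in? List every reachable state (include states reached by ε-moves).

Start: ε-closure({u}) = {u, v}.
Read 'a': {u, v} → {u, v, x}.
Read 'b': {u, v, x} → {u, v, w}.
Read 'c': {u, v, w} → {u, v, w, x, y}.
Read 'c': {u, v, w, x, y} → {u, v, w, x, y}.
Read 'a': {u, v, w, x, y} → {u, v, w, x, y}.
Read 'a': {u, v, w, x, y} → {u, v, w, x, y}.

{u, v, w, x, y}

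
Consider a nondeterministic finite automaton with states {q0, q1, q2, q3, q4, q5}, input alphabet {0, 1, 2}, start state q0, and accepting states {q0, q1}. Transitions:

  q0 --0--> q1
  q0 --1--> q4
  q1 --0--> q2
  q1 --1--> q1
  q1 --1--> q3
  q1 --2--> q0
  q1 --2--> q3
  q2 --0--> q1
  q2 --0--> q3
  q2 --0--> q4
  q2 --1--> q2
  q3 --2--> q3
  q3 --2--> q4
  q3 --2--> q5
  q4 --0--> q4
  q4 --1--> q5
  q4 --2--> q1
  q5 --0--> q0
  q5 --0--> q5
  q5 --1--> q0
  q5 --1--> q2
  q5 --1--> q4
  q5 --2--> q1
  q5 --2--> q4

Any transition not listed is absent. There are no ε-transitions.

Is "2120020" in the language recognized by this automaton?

No

Start in {q0}.
Read '2': q0→∅; now ∅.
The set is empty and remains empty for the remaining 6 symbols.
The final set ∅ contains no accepting state.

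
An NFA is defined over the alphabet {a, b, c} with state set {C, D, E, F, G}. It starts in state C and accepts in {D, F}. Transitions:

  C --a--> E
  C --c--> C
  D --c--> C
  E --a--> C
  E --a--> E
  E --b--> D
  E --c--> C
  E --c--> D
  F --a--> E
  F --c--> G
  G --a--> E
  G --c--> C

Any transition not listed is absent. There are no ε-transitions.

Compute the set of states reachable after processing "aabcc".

{C}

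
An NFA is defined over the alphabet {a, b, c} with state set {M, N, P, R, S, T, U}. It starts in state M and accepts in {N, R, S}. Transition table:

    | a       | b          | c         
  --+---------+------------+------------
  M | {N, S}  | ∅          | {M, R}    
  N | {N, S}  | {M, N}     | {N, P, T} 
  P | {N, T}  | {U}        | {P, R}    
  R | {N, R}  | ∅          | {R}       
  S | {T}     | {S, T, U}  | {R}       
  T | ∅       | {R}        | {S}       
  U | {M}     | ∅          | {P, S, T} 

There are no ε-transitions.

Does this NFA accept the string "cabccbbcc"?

Start in {M}.
Read 'c': M→{M, R}; now {M, R}.
Read 'a': M→{N, S}, R→{N, R}; now {N, R, S}.
Read 'b': N→{M, N}, R→∅, S→{S, T, U}; now {M, N, S, T, U}.
Read 'c': M→{M, R}, N→{N, P, T}, S→{R}, T→{S}, U→{P, S, T}; now {M, N, P, R, S, T}.
Read 'c': M→{M, R}, N→{N, P, T}, P→{P, R}, R→{R}, S→{R}, T→{S}; now {M, N, P, R, S, T}.
Read 'b': M→∅, N→{M, N}, P→{U}, R→∅, S→{S, T, U}, T→{R}; now {M, N, R, S, T, U}.
Read 'b': M→∅, N→{M, N}, R→∅, S→{S, T, U}, T→{R}, U→∅; now {M, N, R, S, T, U}.
Read 'c': M→{M, R}, N→{N, P, T}, R→{R}, S→{R}, T→{S}, U→{P, S, T}; now {M, N, P, R, S, T}.
Read 'c': M→{M, R}, N→{N, P, T}, P→{P, R}, R→{R}, S→{R}, T→{S}; now {M, N, P, R, S, T}.
The final set {M, N, P, R, S, T} contains the accepting states N, R, S.

Yes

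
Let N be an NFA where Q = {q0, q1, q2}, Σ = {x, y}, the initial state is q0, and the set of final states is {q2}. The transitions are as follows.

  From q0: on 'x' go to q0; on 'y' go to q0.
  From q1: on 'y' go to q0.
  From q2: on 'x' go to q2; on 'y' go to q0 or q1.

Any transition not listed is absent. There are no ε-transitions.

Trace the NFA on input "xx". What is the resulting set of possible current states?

{q0}

Start in {q0}.
Read 'x': q0→{q0}; now {q0}.
Read 'x': q0→{q0}; now {q0}.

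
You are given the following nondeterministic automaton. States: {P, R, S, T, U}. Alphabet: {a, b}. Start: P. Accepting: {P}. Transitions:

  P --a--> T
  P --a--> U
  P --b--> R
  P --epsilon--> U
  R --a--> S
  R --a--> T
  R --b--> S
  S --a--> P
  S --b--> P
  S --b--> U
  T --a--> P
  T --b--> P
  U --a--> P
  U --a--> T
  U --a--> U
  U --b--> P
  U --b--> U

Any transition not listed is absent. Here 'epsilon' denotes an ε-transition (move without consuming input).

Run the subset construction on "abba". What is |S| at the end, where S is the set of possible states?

4

Start: ε-closure({P}) = {P, U}.
Read 'a': {P, U} → {P, T, U}.
Read 'b': {P, T, U} → {P, R, U}.
Read 'b': {P, R, U} → {P, R, S, U}.
Read 'a': {P, R, S, U} → {P, S, T, U}.
That set has 4 states.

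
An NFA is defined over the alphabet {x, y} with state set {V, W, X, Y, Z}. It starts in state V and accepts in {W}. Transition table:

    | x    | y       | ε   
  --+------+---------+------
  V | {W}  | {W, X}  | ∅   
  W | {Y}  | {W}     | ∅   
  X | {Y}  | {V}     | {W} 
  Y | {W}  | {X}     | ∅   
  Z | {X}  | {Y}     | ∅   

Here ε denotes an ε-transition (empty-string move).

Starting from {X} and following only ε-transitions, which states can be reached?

{W, X}

Begin with {X}.
ε-move X → W; add W.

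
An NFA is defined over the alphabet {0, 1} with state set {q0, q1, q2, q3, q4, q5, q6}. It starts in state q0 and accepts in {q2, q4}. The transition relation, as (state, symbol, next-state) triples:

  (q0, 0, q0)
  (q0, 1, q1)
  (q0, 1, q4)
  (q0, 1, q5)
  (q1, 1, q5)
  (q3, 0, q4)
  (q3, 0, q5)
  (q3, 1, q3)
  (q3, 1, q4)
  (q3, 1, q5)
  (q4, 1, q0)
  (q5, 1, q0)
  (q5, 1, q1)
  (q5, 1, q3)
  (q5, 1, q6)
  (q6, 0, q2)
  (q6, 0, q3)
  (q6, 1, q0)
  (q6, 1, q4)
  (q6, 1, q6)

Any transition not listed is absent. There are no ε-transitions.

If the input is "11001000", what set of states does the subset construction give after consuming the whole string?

Start in {q0}.
Read '1': {q0} → {q1, q4, q5}.
Read '1': {q1, q4, q5} → {q0, q1, q3, q5, q6}.
Read '0': {q0, q1, q3, q5, q6} → {q0, q2, q3, q4, q5}.
Read '0': {q0, q2, q3, q4, q5} → {q0, q4, q5}.
Read '1': {q0, q4, q5} → {q0, q1, q3, q4, q5, q6}.
Read '0': {q0, q1, q3, q4, q5, q6} → {q0, q2, q3, q4, q5}.
Read '0': {q0, q2, q3, q4, q5} → {q0, q4, q5}.
Read '0': {q0, q4, q5} → {q0}.

{q0}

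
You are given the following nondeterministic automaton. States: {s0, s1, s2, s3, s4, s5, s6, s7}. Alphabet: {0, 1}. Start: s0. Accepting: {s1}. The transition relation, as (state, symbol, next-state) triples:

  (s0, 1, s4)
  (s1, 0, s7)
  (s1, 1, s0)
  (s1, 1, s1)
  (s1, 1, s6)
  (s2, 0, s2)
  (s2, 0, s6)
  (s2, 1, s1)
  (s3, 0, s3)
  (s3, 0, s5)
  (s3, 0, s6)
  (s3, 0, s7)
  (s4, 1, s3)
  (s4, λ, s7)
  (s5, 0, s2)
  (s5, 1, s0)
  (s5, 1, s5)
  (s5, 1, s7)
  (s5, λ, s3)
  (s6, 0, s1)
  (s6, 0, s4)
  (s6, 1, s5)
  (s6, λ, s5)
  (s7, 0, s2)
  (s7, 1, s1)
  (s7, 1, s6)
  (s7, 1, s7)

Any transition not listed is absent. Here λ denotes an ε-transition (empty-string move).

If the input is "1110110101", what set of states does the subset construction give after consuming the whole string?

Start in {s0}.
Read '1': {s0} → {s4, s7}.
Read '1': {s4, s7} → {s1, s3, s5, s6, s7}.
Read '1': {s1, s3, s5, s6, s7} → {s0, s1, s3, s5, s6, s7}.
Read '0': {s0, s1, s3, s5, s6, s7} → {s1, s2, s3, s4, s5, s6, s7}.
Read '1': {s1, s2, s3, s4, s5, s6, s7} → {s0, s1, s3, s5, s6, s7}.
Read '1': {s0, s1, s3, s5, s6, s7} → {s0, s1, s3, s4, s5, s6, s7}.
Read '0': {s0, s1, s3, s4, s5, s6, s7} → {s1, s2, s3, s4, s5, s6, s7}.
Read '1': {s1, s2, s3, s4, s5, s6, s7} → {s0, s1, s3, s5, s6, s7}.
Read '0': {s0, s1, s3, s5, s6, s7} → {s1, s2, s3, s4, s5, s6, s7}.
Read '1': {s1, s2, s3, s4, s5, s6, s7} → {s0, s1, s3, s5, s6, s7}.

{s0, s1, s3, s5, s6, s7}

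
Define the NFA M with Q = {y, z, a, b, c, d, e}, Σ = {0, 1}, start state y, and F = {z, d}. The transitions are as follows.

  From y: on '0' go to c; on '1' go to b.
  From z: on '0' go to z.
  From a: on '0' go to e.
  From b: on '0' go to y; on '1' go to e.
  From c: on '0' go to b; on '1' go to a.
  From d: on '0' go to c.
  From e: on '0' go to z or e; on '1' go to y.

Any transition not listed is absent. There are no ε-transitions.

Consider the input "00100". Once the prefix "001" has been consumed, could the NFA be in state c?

Start in {y}.
Read '0': y→{c}; now {c}.
Read '0': c→{b}; now {b}.
Read '1': b→{e}; now {e}.
State c is not in {e}.

No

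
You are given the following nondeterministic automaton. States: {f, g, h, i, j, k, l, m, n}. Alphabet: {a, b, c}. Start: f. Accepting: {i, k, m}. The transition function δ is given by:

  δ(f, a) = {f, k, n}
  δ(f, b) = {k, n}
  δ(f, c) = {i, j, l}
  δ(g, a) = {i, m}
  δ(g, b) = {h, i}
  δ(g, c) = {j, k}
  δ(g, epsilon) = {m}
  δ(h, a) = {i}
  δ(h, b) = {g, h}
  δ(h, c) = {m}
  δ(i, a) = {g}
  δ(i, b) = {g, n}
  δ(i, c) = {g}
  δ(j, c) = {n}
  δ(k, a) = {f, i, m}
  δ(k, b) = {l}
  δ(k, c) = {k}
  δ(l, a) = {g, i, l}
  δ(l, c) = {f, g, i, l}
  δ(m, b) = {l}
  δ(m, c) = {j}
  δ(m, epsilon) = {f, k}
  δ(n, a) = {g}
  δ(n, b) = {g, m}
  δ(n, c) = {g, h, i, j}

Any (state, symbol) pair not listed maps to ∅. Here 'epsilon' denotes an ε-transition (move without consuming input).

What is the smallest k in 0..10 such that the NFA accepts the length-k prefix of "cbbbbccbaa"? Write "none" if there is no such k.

1

Start in {f}.
Read 'c': f→{i, j, l}; now {i, j, l}.
None of the earlier sets intersect F, but {i, j, l} does.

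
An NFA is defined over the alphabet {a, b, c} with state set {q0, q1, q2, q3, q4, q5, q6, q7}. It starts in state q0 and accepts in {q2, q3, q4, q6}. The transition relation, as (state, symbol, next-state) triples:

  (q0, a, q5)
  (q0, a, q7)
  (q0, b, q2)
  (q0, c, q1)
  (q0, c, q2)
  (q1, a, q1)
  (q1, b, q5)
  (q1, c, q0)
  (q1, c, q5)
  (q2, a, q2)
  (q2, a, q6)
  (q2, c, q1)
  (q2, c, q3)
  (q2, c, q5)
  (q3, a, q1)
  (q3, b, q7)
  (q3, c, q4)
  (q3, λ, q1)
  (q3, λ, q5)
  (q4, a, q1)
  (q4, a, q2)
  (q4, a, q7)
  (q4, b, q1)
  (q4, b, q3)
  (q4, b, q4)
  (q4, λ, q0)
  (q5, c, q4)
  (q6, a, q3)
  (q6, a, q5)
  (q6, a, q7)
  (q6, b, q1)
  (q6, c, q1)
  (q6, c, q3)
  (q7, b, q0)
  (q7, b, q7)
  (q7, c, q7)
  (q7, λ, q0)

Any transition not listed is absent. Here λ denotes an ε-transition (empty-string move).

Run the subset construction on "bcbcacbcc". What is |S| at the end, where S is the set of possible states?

Start in {q0}.
Read 'b': q0→{q2}; now {q2}.
Read 'c': q2→{q1, q3, q5}; now {q1, q3, q5}.
Read 'b': q1→{q5}, q3→{q7}, q5→∅; union {q5, q7}; ε-closure = {q0, q5, q7}.
Read 'c': q0→{q1, q2}, q5→{q4}, q7→{q7}; union {q1, q2, q4, q7}; ε-closure = {q0, q1, q2, q4, q7}.
Read 'a': q0→{q5, q7}, q1→{q1}, q2→{q2, q6}, q4→{q1, q2, q7}, q7→∅; union {q1, q2, q5, q6, q7}; ε-closure = {q0, q1, q2, q5, q6, q7}.
Read 'c': q0→{q1, q2}, q1→{q0, q5}, q2→{q1, q3, q5}, q5→{q4}, q6→{q1, q3}, q7→{q7}; now {q0, q1, q2, q3, q4, q5, q7}.
Read 'b': q0→{q2}, q1→{q5}, q2→∅, q3→{q7}, q4→{q1, q3, q4}, q5→∅, q7→{q0, q7}; now {q0, q1, q2, q3, q4, q5, q7}.
Read 'c': q0→{q1, q2}, q1→{q0, q5}, q2→{q1, q3, q5}, q3→{q4}, q4→∅, q5→{q4}, q7→{q7}; now {q0, q1, q2, q3, q4, q5, q7}.
Read 'c': q0→{q1, q2}, q1→{q0, q5}, q2→{q1, q3, q5}, q3→{q4}, q4→∅, q5→{q4}, q7→{q7}; now {q0, q1, q2, q3, q4, q5, q7}.
That set has 7 states.

7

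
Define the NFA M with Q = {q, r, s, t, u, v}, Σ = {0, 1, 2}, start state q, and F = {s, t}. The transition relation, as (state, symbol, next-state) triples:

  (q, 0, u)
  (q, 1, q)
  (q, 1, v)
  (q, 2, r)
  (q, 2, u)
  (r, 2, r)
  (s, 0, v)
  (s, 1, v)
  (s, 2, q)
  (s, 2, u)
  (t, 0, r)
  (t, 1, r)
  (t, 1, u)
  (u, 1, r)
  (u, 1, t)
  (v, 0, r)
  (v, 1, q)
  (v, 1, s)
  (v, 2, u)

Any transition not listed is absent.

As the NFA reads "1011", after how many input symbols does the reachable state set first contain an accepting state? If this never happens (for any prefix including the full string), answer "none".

Start in {q}.
Read '1': {q} → {q, v}.
Read '0': {q, v} → {r, u}.
Read '1': {r, u} → {r, t}.
None of the earlier sets intersect F, but {r, t} does.

3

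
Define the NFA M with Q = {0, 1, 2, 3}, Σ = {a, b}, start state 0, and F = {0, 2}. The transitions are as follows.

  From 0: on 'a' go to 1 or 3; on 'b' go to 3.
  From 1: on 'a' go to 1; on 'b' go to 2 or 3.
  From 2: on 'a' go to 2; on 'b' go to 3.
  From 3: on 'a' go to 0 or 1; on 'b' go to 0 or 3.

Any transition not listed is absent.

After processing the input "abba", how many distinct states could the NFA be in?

3

Start in {0}.
Read 'a': {0} → {1, 3}.
Read 'b': {1, 3} → {0, 2, 3}.
Read 'b': {0, 2, 3} → {0, 3}.
Read 'a': {0, 3} → {0, 1, 3}.
That set has 3 states.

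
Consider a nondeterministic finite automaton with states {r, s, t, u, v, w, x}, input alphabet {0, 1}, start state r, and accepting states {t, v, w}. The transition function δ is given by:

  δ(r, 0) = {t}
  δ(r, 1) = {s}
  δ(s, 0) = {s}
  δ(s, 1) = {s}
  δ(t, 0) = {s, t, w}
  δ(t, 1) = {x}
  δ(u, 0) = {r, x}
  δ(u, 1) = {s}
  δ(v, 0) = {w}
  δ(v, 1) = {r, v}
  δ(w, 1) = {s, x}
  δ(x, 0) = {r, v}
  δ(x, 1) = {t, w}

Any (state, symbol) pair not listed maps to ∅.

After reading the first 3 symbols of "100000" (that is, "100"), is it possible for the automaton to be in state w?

No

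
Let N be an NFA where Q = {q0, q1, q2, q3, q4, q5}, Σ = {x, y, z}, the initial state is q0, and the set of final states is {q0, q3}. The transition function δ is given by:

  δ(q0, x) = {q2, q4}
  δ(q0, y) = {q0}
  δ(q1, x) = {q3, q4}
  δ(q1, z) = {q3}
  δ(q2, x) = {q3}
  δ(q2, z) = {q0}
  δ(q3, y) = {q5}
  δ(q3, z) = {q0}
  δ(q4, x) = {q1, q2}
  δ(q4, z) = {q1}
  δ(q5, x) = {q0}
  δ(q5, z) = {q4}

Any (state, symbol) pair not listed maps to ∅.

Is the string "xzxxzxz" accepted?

Yes

Start in {q0}.
Read 'x': q0→{q2, q4}; now {q2, q4}.
Read 'z': q2→{q0}, q4→{q1}; now {q0, q1}.
Read 'x': q0→{q2, q4}, q1→{q3, q4}; now {q2, q3, q4}.
Read 'x': q2→{q3}, q3→∅, q4→{q1, q2}; now {q1, q2, q3}.
Read 'z': q1→{q3}, q2→{q0}, q3→{q0}; now {q0, q3}.
Read 'x': q0→{q2, q4}, q3→∅; now {q2, q4}.
Read 'z': q2→{q0}, q4→{q1}; now {q0, q1}.
The final set {q0, q1} contains the accepting state q0.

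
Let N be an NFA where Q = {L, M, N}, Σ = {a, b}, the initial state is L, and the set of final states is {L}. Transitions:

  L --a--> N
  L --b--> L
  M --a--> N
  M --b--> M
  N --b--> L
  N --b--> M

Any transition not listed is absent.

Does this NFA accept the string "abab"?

Start in {L}.
Read 'a': {L} → {N}.
Read 'b': {N} → {L, M}.
Read 'a': {L, M} → {N}.
Read 'b': {N} → {L, M}.
The final set {L, M} contains the accepting state L.

Yes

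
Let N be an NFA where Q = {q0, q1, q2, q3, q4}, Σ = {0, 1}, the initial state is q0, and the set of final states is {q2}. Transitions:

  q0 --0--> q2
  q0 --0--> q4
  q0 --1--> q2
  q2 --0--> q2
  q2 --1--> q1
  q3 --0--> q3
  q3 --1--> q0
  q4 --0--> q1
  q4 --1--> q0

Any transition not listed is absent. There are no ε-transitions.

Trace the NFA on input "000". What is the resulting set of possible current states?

{q2}

Start in {q0}.
Read '0': q0→{q2, q4}; now {q2, q4}.
Read '0': q2→{q2}, q4→{q1}; now {q1, q2}.
Read '0': q1→∅, q2→{q2}; now {q2}.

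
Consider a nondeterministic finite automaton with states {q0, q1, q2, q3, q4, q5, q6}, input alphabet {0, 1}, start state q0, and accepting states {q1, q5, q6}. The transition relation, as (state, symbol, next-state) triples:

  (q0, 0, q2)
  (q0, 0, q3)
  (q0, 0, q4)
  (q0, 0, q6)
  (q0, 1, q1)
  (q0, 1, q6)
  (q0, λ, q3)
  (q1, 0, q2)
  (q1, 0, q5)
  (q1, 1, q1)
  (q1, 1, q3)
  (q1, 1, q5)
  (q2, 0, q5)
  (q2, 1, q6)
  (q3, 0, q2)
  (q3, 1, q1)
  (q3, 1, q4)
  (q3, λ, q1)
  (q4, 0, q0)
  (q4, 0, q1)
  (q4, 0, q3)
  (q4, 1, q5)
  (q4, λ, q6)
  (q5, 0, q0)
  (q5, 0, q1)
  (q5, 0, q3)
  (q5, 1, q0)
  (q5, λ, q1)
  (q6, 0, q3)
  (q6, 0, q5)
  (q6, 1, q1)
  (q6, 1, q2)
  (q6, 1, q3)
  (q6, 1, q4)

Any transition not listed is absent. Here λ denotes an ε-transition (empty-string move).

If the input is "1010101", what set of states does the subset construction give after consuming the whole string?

Start: ε-closure({q0}) = {q0, q1, q3}.
Read '1': q0→{q1, q6}, q1→{q1, q3, q5}, q3→{q1, q4}; now {q1, q3, q4, q5, q6}.
Read '0': q1→{q2, q5}, q3→{q2}, q4→{q0, q1, q3}, q5→{q0, q1, q3}, q6→{q3, q5}; now {q0, q1, q2, q3, q5}.
Read '1': q0→{q1, q6}, q1→{q1, q3, q5}, q2→{q6}, q3→{q1, q4}, q5→{q0}; now {q0, q1, q3, q4, q5, q6}.
Read '0': q0→{q2, q3, q4, q6}, q1→{q2, q5}, q3→{q2}, q4→{q0, q1, q3}, q5→{q0, q1, q3}, q6→{q3, q5}; now {q0, q1, q2, q3, q4, q5, q6}.
Read '1': q0→{q1, q6}, q1→{q1, q3, q5}, q2→{q6}, q3→{q1, q4}, q4→{q5}, q5→{q0}, q6→{q1, q2, q3, q4}; now {q0, q1, q2, q3, q4, q5, q6}.
Read '0': q0→{q2, q3, q4, q6}, q1→{q2, q5}, q2→{q5}, q3→{q2}, q4→{q0, q1, q3}, q5→{q0, q1, q3}, q6→{q3, q5}; now {q0, q1, q2, q3, q4, q5, q6}.
Read '1': q0→{q1, q6}, q1→{q1, q3, q5}, q2→{q6}, q3→{q1, q4}, q4→{q5}, q5→{q0}, q6→{q1, q2, q3, q4}; now {q0, q1, q2, q3, q4, q5, q6}.

{q0, q1, q2, q3, q4, q5, q6}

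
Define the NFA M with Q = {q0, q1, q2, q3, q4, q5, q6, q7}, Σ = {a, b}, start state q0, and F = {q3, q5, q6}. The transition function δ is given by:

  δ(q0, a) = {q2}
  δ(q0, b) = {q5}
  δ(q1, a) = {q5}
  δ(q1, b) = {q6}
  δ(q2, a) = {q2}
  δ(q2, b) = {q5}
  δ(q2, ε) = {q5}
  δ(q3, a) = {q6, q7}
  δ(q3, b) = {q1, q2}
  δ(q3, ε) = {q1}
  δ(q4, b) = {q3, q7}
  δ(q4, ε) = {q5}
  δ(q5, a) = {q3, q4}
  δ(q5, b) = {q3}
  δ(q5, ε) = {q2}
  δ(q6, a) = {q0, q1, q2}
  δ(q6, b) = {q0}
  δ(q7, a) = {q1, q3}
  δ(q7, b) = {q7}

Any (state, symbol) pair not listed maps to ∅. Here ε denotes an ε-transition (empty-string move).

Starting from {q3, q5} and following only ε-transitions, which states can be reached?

Begin with {q3, q5}.
ε-move q3 → q1; add q1.
ε-move q5 → q2; add q2.

{q1, q2, q3, q5}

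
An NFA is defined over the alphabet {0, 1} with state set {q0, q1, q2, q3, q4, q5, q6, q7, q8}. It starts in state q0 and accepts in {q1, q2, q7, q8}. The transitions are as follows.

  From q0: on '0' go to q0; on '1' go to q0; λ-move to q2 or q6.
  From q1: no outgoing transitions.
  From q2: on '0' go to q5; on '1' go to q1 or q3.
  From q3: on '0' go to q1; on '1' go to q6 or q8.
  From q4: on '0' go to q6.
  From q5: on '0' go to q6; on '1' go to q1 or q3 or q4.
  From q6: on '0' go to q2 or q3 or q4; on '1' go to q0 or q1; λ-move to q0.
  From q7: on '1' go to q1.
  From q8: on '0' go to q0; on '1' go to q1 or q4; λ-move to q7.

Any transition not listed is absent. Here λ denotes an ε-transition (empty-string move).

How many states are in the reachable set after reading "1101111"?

Start: ε-closure({q0}) = {q0, q2, q6}.
Read '1': {q0, q2, q6} → {q0, q1, q2, q3, q6}.
Read '1': {q0, q1, q2, q3, q6} → {q0, q1, q2, q3, q6, q7, q8}.
Read '0': {q0, q1, q2, q3, q6, q7, q8} → {q0, q1, q2, q3, q4, q5, q6}.
Read '1': {q0, q1, q2, q3, q4, q5, q6} → {q0, q1, q2, q3, q4, q6, q7, q8}.
Read '1': {q0, q1, q2, q3, q4, q6, q7, q8} → {q0, q1, q2, q3, q4, q6, q7, q8}.
Read '1': {q0, q1, q2, q3, q4, q6, q7, q8} → {q0, q1, q2, q3, q4, q6, q7, q8}.
Read '1': {q0, q1, q2, q3, q4, q6, q7, q8} → {q0, q1, q2, q3, q4, q6, q7, q8}.
That set has 8 states.

8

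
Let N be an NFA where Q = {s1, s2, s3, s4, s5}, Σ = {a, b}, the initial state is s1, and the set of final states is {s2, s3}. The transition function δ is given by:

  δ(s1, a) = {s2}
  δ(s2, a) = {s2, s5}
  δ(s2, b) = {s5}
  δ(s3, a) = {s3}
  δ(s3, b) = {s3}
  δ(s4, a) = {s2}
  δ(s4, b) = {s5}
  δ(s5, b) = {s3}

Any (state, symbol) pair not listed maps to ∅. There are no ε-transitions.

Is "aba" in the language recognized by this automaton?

No

Start in {s1}.
Read 'a': s1→{s2}; now {s2}.
Read 'b': s2→{s5}; now {s5}.
Read 'a': s5→∅; now ∅.
The final set ∅ contains no accepting state.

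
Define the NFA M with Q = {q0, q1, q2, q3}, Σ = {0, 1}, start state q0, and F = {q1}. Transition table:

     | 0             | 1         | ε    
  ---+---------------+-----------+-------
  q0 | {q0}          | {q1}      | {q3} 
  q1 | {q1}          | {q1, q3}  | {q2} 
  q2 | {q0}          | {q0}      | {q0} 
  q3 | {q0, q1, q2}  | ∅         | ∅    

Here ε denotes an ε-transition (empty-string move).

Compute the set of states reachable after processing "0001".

Start: ε-closure({q0}) = {q0, q3}.
Read '0': q0→{q0}, q3→{q0, q1, q2}; union {q0, q1, q2}; ε-closure = {q0, q1, q2, q3}.
Read '0': q0→{q0}, q1→{q1}, q2→{q0}, q3→{q0, q1, q2}; union {q0, q1, q2}; ε-closure = {q0, q1, q2, q3}.
Read '0': q0→{q0}, q1→{q1}, q2→{q0}, q3→{q0, q1, q2}; union {q0, q1, q2}; ε-closure = {q0, q1, q2, q3}.
Read '1': q0→{q1}, q1→{q1, q3}, q2→{q0}, q3→∅; union {q0, q1, q3}; ε-closure = {q0, q1, q2, q3}.

{q0, q1, q2, q3}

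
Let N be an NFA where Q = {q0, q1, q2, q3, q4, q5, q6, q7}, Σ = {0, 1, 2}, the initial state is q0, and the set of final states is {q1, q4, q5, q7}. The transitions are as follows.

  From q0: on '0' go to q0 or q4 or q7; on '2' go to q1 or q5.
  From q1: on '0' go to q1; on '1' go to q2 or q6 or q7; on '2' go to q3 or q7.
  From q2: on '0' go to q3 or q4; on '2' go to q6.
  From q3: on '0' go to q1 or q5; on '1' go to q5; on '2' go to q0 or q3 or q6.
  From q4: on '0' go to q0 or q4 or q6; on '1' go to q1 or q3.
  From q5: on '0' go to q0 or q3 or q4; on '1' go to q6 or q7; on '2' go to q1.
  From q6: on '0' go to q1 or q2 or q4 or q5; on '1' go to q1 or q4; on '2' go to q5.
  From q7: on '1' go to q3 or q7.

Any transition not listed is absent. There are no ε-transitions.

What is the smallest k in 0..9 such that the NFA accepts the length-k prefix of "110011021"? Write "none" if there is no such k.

none

Start in {q0}.
Read '1': q0→∅; now ∅.
The set is empty and remains empty for the remaining 8 symbols.
No reachable set along the way intersects F.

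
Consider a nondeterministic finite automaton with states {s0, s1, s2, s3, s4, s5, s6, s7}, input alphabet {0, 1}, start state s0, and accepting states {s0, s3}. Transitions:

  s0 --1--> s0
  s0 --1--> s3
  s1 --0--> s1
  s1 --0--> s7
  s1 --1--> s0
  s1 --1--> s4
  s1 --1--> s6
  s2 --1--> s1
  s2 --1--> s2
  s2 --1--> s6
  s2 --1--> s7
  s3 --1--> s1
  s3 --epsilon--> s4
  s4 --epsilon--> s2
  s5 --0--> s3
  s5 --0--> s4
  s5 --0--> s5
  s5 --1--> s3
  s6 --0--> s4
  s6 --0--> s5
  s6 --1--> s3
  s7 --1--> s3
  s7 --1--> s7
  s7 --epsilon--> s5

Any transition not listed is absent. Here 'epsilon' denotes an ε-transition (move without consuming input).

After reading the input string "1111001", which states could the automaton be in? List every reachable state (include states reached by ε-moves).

Start in {s0}.
Read '1': s0→{s0, s3}; union {s0, s3}; ε-closure = {s0, s2, s3, s4}.
Read '1': s0→{s0, s3}, s2→{s1, s2, s6, s7}, s3→{s1}, s4→∅; union {s0, s1, s2, s3, s6, s7}; ε-closure = {s0, s1, s2, s3, s4, s5, s6, s7}.
Read '1': s0→{s0, s3}, s1→{s0, s4, s6}, s2→{s1, s2, s6, s7}, s3→{s1}, s4→∅, s5→{s3}, s6→{s3}, s7→{s3, s7}; union {s0, s1, s2, s3, s4, s6, s7}; ε-closure = {s0, s1, s2, s3, s4, s5, s6, s7}.
Read '1': s0→{s0, s3}, s1→{s0, s4, s6}, s2→{s1, s2, s6, s7}, s3→{s1}, s4→∅, s5→{s3}, s6→{s3}, s7→{s3, s7}; union {s0, s1, s2, s3, s4, s6, s7}; ε-closure = {s0, s1, s2, s3, s4, s5, s6, s7}.
Read '0': s0→∅, s1→{s1, s7}, s2→∅, s3→∅, s4→∅, s5→{s3, s4, s5}, s6→{s4, s5}, s7→∅; union {s1, s3, s4, s5, s7}; ε-closure = {s1, s2, s3, s4, s5, s7}.
Read '0': s1→{s1, s7}, s2→∅, s3→∅, s4→∅, s5→{s3, s4, s5}, s7→∅; union {s1, s3, s4, s5, s7}; ε-closure = {s1, s2, s3, s4, s5, s7}.
Read '1': s1→{s0, s4, s6}, s2→{s1, s2, s6, s7}, s3→{s1}, s4→∅, s5→{s3}, s7→{s3, s7}; union {s0, s1, s2, s3, s4, s6, s7}; ε-closure = {s0, s1, s2, s3, s4, s5, s6, s7}.

{s0, s1, s2, s3, s4, s5, s6, s7}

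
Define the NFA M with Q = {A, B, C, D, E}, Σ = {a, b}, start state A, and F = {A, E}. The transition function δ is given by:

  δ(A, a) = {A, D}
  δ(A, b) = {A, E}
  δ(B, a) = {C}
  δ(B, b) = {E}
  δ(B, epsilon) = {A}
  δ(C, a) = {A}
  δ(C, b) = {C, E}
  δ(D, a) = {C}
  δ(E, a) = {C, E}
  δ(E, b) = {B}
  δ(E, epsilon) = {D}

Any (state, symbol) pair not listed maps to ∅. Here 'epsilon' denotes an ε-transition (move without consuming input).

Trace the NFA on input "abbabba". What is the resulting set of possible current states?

{A, C, D, E}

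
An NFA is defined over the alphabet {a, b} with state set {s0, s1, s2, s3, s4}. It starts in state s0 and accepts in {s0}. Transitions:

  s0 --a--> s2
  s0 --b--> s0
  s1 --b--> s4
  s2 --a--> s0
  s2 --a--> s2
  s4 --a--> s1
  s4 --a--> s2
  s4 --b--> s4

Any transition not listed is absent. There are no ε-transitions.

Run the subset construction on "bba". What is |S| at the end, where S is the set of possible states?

Start in {s0}.
Read 'b': {s0} → {s0}.
Read 'b': {s0} → {s0}.
Read 'a': {s0} → {s2}.
That set has 1 state.

1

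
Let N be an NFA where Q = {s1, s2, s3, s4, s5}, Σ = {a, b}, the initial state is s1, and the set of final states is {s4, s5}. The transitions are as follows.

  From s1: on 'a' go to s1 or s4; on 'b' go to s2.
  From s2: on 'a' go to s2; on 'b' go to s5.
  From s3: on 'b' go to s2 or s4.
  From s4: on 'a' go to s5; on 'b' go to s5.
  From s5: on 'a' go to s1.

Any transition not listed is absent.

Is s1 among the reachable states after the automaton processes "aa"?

Start in {s1}.
Read 'a': s1→{s1, s4}; now {s1, s4}.
Read 'a': s1→{s1, s4}, s4→{s5}; now {s1, s4, s5}.
State s1 is in {s1, s4, s5}.

Yes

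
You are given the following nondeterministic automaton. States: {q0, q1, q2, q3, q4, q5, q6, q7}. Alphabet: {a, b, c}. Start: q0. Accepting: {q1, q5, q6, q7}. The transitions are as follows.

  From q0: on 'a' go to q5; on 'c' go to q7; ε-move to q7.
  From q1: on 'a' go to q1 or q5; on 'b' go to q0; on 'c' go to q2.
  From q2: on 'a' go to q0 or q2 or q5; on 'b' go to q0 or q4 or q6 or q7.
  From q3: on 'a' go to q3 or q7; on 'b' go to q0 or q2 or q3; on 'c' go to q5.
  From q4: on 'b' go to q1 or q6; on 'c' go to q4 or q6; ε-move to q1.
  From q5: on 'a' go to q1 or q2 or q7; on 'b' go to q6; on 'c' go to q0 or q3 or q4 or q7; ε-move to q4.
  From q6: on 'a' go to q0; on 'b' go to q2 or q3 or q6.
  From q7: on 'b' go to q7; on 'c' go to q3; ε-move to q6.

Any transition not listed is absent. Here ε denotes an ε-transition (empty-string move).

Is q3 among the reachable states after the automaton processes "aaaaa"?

No

Start: ε-closure({q0}) = {q0, q6, q7}.
Read 'a': {q0, q6, q7} → {q0, q1, q4, q5, q6, q7}.
Read 'a': {q0, q1, q4, q5, q6, q7} → {q0, q1, q2, q4, q5, q6, q7}.
Read 'a': {q0, q1, q2, q4, q5, q6, q7} → {q0, q1, q2, q4, q5, q6, q7}.
Read 'a': {q0, q1, q2, q4, q5, q6, q7} → {q0, q1, q2, q4, q5, q6, q7}.
Read 'a': {q0, q1, q2, q4, q5, q6, q7} → {q0, q1, q2, q4, q5, q6, q7}.
State q3 is not in {q0, q1, q2, q4, q5, q6, q7}.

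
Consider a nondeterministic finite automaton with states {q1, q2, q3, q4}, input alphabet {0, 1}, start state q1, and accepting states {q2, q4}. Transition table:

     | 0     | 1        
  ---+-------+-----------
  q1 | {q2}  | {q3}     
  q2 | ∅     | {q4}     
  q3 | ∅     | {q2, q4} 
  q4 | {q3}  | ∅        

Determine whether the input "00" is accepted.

Start in {q1}.
Read '0': q1→{q2}; now {q2}.
Read '0': q2→∅; now ∅.
The final set ∅ contains no accepting state.

No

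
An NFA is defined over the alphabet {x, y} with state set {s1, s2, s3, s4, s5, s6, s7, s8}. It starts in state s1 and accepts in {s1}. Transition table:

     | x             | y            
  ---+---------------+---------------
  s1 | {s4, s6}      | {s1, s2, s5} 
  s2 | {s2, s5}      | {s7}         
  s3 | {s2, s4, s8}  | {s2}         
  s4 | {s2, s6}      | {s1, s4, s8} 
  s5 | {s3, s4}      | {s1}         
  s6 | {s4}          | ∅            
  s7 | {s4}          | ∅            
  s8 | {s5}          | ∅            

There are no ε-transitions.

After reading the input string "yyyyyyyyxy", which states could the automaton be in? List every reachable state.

{s1, s2, s4, s7, s8}

Start in {s1}.
Read 'y': s1→{s1, s2, s5}; now {s1, s2, s5}.
Read 'y': s1→{s1, s2, s5}, s2→{s7}, s5→{s1}; now {s1, s2, s5, s7}.
Read 'y': s1→{s1, s2, s5}, s2→{s7}, s5→{s1}, s7→∅; now {s1, s2, s5, s7}.
Read 'y': s1→{s1, s2, s5}, s2→{s7}, s5→{s1}, s7→∅; now {s1, s2, s5, s7}.
Read 'y': s1→{s1, s2, s5}, s2→{s7}, s5→{s1}, s7→∅; now {s1, s2, s5, s7}.
Read 'y': s1→{s1, s2, s5}, s2→{s7}, s5→{s1}, s7→∅; now {s1, s2, s5, s7}.
Read 'y': s1→{s1, s2, s5}, s2→{s7}, s5→{s1}, s7→∅; now {s1, s2, s5, s7}.
Read 'y': s1→{s1, s2, s5}, s2→{s7}, s5→{s1}, s7→∅; now {s1, s2, s5, s7}.
Read 'x': s1→{s4, s6}, s2→{s2, s5}, s5→{s3, s4}, s7→{s4}; now {s2, s3, s4, s5, s6}.
Read 'y': s2→{s7}, s3→{s2}, s4→{s1, s4, s8}, s5→{s1}, s6→∅; now {s1, s2, s4, s7, s8}.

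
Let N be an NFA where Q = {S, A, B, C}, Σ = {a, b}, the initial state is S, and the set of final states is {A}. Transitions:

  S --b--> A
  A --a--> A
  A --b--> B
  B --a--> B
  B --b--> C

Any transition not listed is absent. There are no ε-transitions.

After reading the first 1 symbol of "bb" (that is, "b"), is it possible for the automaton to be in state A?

Yes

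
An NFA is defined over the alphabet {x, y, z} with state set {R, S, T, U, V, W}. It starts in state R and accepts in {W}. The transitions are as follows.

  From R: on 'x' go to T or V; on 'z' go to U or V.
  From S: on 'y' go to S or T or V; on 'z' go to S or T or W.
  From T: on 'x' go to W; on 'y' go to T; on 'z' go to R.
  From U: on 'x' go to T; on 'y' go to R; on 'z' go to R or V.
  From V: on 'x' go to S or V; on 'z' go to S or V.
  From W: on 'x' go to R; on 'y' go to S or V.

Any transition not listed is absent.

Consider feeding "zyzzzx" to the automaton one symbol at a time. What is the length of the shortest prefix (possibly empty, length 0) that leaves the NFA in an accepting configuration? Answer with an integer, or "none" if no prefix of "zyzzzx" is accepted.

5

Start in {R}.
Read 'z': R→{U, V}; now {U, V}.
Read 'y': U→{R}, V→∅; now {R}.
Read 'z': R→{U, V}; now {U, V}.
Read 'z': U→{R, V}, V→{S, V}; now {R, S, V}.
Read 'z': R→{U, V}, S→{S, T, W}, V→{S, V}; now {S, T, U, V, W}.
None of the earlier sets intersect F, but {S, T, U, V, W} does.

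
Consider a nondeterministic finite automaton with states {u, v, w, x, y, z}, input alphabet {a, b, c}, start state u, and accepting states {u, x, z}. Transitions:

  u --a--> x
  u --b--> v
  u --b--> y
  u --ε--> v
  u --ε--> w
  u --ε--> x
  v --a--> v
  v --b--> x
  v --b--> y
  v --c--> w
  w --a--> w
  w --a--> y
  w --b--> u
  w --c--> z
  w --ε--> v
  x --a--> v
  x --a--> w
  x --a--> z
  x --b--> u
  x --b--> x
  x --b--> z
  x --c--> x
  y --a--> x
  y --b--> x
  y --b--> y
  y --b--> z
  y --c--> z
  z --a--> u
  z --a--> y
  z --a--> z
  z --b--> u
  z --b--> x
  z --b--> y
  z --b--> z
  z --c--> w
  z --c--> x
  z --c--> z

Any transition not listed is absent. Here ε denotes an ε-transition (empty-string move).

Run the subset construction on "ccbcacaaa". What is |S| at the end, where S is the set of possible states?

6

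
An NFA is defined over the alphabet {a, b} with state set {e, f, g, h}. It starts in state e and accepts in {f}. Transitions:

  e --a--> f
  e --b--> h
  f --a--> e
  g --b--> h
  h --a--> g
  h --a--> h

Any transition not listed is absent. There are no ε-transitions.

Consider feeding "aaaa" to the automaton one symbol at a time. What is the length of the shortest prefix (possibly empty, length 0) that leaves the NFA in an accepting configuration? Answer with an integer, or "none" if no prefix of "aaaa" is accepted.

1

Start in {e}.
Read 'a': {e} → {f}.
None of the earlier sets intersect F, but {f} does.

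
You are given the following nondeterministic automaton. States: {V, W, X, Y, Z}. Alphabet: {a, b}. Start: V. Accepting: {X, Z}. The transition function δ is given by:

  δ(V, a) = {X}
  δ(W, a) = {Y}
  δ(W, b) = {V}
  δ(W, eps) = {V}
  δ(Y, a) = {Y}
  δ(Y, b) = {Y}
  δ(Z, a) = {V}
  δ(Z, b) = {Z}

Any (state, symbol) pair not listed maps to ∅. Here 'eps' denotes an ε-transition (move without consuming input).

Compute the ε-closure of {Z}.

Begin with {Z}.
No ε-moves leave this set, so the closure equals the set itself.

{Z}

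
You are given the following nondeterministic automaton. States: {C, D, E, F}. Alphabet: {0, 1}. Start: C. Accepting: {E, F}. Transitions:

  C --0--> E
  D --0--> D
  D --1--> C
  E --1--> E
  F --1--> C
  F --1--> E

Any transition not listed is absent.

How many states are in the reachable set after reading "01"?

1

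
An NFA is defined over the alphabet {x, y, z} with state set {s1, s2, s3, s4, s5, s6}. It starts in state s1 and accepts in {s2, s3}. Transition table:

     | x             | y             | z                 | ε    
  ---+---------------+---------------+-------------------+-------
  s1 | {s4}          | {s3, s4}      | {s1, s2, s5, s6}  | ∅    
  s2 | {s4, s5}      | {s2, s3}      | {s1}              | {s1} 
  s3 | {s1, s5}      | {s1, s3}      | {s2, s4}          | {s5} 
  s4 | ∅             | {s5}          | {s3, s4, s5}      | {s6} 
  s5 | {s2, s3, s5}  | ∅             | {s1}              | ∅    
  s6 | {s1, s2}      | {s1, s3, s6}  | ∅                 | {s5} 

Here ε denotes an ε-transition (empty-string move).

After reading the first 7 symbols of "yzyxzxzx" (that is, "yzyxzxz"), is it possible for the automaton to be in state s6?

Yes

Start in {s1}.
Read 'y': {s1} → {s3, s4, s5, s6}.
Read 'z': {s3, s4, s5, s6} → {s1, s2, s3, s4, s5, s6}.
Read 'y': {s1, s2, s3, s4, s5, s6} → {s1, s2, s3, s4, s5, s6}.
Read 'x': {s1, s2, s3, s4, s5, s6} → {s1, s2, s3, s4, s5, s6}.
Read 'z': {s1, s2, s3, s4, s5, s6} → {s1, s2, s3, s4, s5, s6}.
Read 'x': {s1, s2, s3, s4, s5, s6} → {s1, s2, s3, s4, s5, s6}.
Read 'z': {s1, s2, s3, s4, s5, s6} → {s1, s2, s3, s4, s5, s6}.
State s6 is in {s1, s2, s3, s4, s5, s6}.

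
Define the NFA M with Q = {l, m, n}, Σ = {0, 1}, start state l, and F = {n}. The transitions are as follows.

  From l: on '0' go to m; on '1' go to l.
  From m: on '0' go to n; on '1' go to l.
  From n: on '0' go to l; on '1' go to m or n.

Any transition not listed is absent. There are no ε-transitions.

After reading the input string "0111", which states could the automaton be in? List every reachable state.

{l}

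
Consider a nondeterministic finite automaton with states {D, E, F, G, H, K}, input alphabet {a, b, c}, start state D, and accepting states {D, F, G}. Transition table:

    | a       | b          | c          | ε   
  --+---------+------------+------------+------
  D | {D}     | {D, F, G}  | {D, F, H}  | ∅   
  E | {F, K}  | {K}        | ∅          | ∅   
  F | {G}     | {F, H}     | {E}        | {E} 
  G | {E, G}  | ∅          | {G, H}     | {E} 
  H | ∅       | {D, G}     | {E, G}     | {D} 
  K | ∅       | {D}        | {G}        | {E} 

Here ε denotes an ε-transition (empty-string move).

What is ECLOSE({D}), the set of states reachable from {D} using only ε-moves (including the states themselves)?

{D}

Begin with {D}.
No ε-moves leave this set, so the closure equals the set itself.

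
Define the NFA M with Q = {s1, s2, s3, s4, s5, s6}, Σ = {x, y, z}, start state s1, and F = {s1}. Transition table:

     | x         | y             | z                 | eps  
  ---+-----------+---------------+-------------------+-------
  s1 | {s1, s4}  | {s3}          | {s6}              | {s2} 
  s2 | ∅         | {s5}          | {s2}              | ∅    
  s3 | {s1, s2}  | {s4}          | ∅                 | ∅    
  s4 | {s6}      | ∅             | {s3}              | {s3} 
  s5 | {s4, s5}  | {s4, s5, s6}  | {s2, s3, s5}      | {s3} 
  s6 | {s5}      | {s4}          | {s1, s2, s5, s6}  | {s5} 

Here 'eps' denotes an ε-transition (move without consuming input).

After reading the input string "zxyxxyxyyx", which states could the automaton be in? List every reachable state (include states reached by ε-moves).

{s1, s2, s3, s4, s5, s6}

Start: ε-closure({s1}) = {s1, s2}.
Read 'z': {s1, s2} → {s2, s3, s5, s6}.
Read 'x': {s2, s3, s5, s6} → {s1, s2, s3, s4, s5}.
Read 'y': {s1, s2, s3, s4, s5} → {s3, s4, s5, s6}.
Read 'x': {s3, s4, s5, s6} → {s1, s2, s3, s4, s5, s6}.
Read 'x': {s1, s2, s3, s4, s5, s6} → {s1, s2, s3, s4, s5, s6}.
Read 'y': {s1, s2, s3, s4, s5, s6} → {s3, s4, s5, s6}.
Read 'x': {s3, s4, s5, s6} → {s1, s2, s3, s4, s5, s6}.
Read 'y': {s1, s2, s3, s4, s5, s6} → {s3, s4, s5, s6}.
Read 'y': {s3, s4, s5, s6} → {s3, s4, s5, s6}.
Read 'x': {s3, s4, s5, s6} → {s1, s2, s3, s4, s5, s6}.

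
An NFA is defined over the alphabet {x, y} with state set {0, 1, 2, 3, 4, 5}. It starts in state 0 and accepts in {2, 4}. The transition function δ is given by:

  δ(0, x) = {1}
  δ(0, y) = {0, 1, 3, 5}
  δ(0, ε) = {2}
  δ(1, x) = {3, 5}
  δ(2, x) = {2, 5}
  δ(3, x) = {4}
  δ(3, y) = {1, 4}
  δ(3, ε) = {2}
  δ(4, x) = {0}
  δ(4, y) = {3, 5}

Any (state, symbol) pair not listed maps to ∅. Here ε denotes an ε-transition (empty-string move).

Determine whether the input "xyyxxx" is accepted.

Start: ε-closure({0}) = {0, 2}.
Read 'x': {0, 2} → {1, 2, 5}.
Read 'y': {1, 2, 5} → ∅.
The set is empty and remains empty for the remaining 4 symbols.
The final set ∅ contains no accepting state.

No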